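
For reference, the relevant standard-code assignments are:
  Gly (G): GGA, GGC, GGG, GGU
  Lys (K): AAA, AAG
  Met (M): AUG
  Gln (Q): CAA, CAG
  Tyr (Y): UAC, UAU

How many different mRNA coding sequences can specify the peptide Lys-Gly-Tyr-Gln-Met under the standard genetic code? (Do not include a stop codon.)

Lys: 2 codons.
Gly: 4 codons.
Tyr: 2 codons.
Gln: 2 codons.
Met: 1 codon.
2 × 4 × 2 × 2 × 1 = 32.

32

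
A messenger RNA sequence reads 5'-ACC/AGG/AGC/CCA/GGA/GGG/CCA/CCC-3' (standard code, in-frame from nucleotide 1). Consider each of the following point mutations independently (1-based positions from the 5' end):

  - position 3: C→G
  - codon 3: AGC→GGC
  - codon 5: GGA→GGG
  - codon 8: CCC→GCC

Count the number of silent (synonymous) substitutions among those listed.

Codon 1: ACC (Thr) → ACG (Thr) — synonymous.
Codon 3: AGC (Ser) → GGC (Gly) — missense.
Codon 5: GGA (Gly) → GGG (Gly) — synonymous.
Codon 8: CCC (Pro) → GCC (Ala) — missense.
Synonymous: 2 of 4.

2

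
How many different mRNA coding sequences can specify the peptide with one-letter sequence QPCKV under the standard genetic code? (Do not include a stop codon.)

128

Gln: 2 codons.
Pro: 4 codons.
Cys: 2 codons.
Lys: 2 codons.
Val: 4 codons.
2 × 4 × 2 × 2 × 4 = 128.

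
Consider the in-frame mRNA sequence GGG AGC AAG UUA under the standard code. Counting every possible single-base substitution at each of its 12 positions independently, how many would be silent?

7

Codon 1 (GGG, Gly): 3 synonymous substitutions.
Codon 2 (AGC, Ser): 1 synonymous substitution.
Codon 3 (AAG, Lys): 1 synonymous substitution.
Codon 4 (UUA, Leu): 2 synonymous substitutions.
Total: 3 + 1 + 1 + 2 = 7.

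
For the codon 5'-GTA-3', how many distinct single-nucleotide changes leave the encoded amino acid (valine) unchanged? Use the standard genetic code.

Position 1: none → 0 synonymous.
Position 2: none → 0 synonymous.
Position 3: GTT, GTC, GTG → 3 synonymous.
Total: 0 + 0 + 3 = 3.

3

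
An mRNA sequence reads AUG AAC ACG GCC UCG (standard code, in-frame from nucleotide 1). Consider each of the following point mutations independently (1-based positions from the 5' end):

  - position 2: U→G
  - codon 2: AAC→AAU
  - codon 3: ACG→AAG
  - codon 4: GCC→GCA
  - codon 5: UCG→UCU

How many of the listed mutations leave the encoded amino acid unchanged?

Codon 1: AUG (Met) → AGG (Arg) — missense.
Codon 2: AAC (Asn) → AAU (Asn) — synonymous.
Codon 3: ACG (Thr) → AAG (Lys) — missense.
Codon 4: GCC (Ala) → GCA (Ala) — synonymous.
Codon 5: UCG (Ser) → UCU (Ser) — synonymous.
Synonymous: 3 of 5.

3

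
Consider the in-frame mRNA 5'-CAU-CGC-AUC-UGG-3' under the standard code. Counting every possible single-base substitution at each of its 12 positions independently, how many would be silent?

Codon 1 (CAU, His): 1 synonymous substitution.
Codon 2 (CGC, Arg): 3 synonymous substitutions.
Codon 3 (AUC, Ile): 2 synonymous substitutions.
Codon 4 (UGG, Trp): 0 synonymous substitutions.
Total: 1 + 3 + 2 + 0 = 6.

6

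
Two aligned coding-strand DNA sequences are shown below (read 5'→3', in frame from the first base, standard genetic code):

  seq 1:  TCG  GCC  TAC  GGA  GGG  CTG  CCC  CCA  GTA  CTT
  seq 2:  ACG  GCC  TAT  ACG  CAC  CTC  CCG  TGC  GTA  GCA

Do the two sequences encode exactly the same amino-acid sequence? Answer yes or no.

Codon 1: TCG Ser / ACG Thr — nonsynonymous.
Codon 2: GCC Ala / GCC Ala — identical.
Codon 3: TAC Tyr / TAT Tyr — synonymous.
Codon 4: GGA Gly / ACG Thr — nonsynonymous.
Codon 5: GGG Gly / CAC His — nonsynonymous.
Codon 6: CTG Leu / CTC Leu — synonymous.
Codon 7: CCC Pro / CCG Pro — synonymous.
Codon 8: CCA Pro / TGC Cys — nonsynonymous.
Codon 9: GTA Val / GTA Val — identical.
Codon 10: CTT Leu / GCA Ala — nonsynonymous.
Nonsynonymous differences: 5 → different protein.

no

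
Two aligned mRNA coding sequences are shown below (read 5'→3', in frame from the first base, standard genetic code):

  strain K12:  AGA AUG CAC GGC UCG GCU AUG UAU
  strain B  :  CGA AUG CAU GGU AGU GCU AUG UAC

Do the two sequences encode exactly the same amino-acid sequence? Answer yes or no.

yes

Codon 1: AGA Arg / CGA Arg — synonymous.
Codon 2: AUG Met / AUG Met — identical.
Codon 3: CAC His / CAU His — synonymous.
Codon 4: GGC Gly / GGU Gly — synonymous.
Codon 5: UCG Ser / AGU Ser — synonymous.
Codon 6: GCU Ala / GCU Ala — identical.
Codon 7: AUG Met / AUG Met — identical.
Codon 8: UAU Tyr / UAC Tyr — synonymous.
Nonsynonymous differences: 0 → same protein.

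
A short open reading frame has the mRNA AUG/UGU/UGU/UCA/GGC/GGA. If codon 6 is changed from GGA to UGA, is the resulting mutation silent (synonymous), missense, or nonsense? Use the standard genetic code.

nonsense

Position 16 falls in codon 6: GGA → Gly.
After the substitution the codon is UGA → Stop.
The new codon is a stop codon, so this is a nonsense mutation.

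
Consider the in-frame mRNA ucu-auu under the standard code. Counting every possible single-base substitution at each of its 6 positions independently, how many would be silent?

Codon 1 (UCU, Ser): 3 synonymous substitutions.
Codon 2 (AUU, Ile): 2 synonymous substitutions.
Total: 3 + 2 = 5.

5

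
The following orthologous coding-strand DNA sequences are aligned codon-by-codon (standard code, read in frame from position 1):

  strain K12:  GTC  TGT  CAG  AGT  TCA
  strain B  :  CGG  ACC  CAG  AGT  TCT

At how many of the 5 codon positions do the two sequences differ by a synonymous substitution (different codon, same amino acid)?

1

Codon 1: GTC Val / CGG Arg — nonsynonymous.
Codon 2: TGT Cys / ACC Thr — nonsynonymous.
Codon 3: CAG Gln / CAG Gln — identical.
Codon 4: AGT Ser / AGT Ser — identical.
Codon 5: TCA Ser / TCT Ser — synonymous.
Synonymous differences: 1.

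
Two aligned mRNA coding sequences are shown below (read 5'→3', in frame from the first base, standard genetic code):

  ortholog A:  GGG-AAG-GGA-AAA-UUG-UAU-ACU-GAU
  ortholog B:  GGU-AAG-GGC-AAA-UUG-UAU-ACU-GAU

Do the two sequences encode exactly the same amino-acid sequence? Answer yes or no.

yes

Codon 1: GGG Gly / GGU Gly — synonymous.
Codon 2: AAG Lys / AAG Lys — identical.
Codon 3: GGA Gly / GGC Gly — synonymous.
Codon 4: AAA Lys / AAA Lys — identical.
Codon 5: UUG Leu / UUG Leu — identical.
Codon 6: UAU Tyr / UAU Tyr — identical.
Codon 7: ACU Thr / ACU Thr — identical.
Codon 8: GAU Asp / GAU Asp — identical.
Nonsynonymous differences: 0 → same protein.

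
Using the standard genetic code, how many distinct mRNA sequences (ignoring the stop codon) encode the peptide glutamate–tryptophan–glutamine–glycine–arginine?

Glu: 2 codons.
Trp: 1 codon.
Gln: 2 codons.
Gly: 4 codons.
Arg: 6 codons.
2 × 1 × 2 × 4 × 6 = 96.

96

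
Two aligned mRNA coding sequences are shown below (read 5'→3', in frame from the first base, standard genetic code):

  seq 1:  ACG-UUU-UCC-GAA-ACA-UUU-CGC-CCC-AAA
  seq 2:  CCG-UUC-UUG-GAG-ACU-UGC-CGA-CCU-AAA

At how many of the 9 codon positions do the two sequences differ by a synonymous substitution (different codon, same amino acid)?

Codon 1: ACG Thr / CCG Pro — nonsynonymous.
Codon 2: UUU Phe / UUC Phe — synonymous.
Codon 3: UCC Ser / UUG Leu — nonsynonymous.
Codon 4: GAA Glu / GAG Glu — synonymous.
Codon 5: ACA Thr / ACU Thr — synonymous.
Codon 6: UUU Phe / UGC Cys — nonsynonymous.
Codon 7: CGC Arg / CGA Arg — synonymous.
Codon 8: CCC Pro / CCU Pro — synonymous.
Codon 9: AAA Lys / AAA Lys — identical.
Synonymous differences: 5.

5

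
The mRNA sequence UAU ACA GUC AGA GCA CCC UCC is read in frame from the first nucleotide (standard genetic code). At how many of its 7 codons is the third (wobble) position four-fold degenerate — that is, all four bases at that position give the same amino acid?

Codon 1 UAU (Tyr): third position 2-fold.
Codon 2 ACA (Thr): third position 4-fold.
Codon 3 GUC (Val): third position 4-fold.
Codon 4 AGA (Arg): third position 2-fold.
Codon 5 GCA (Ala): third position 4-fold.
Codon 6 CCC (Pro): third position 4-fold.
Codon 7 UCC (Ser): third position 4-fold.
Four-fold degenerate third positions: 5.

5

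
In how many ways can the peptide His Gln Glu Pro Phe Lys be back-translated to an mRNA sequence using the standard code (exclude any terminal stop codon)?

His: 2 codons.
Gln: 2 codons.
Glu: 2 codons.
Pro: 4 codons.
Phe: 2 codons.
Lys: 2 codons.
2 × 2 × 2 × 4 × 2 × 2 = 128.

128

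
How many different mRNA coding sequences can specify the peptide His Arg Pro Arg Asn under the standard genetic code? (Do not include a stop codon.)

His: 2 codons.
Arg: 6 codons.
Pro: 4 codons.
Arg: 6 codons.
Asn: 2 codons.
2 × 6 × 4 × 6 × 2 = 576.

576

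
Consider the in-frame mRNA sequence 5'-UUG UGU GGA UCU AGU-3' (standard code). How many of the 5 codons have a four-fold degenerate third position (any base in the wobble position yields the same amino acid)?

Codon 1 UUG (Leu): third position 2-fold.
Codon 2 UGU (Cys): third position 2-fold.
Codon 3 GGA (Gly): third position 4-fold.
Codon 4 UCU (Ser): third position 4-fold.
Codon 5 AGU (Ser): third position 2-fold.
Four-fold degenerate third positions: 2.

2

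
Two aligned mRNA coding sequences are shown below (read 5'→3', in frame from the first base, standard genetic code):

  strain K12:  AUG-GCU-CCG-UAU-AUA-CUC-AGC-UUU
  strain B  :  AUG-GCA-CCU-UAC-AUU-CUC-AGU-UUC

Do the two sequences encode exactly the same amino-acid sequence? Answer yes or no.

yes

Codon 1: AUG Met / AUG Met — identical.
Codon 2: GCU Ala / GCA Ala — synonymous.
Codon 3: CCG Pro / CCU Pro — synonymous.
Codon 4: UAU Tyr / UAC Tyr — synonymous.
Codon 5: AUA Ile / AUU Ile — synonymous.
Codon 6: CUC Leu / CUC Leu — identical.
Codon 7: AGC Ser / AGU Ser — synonymous.
Codon 8: UUU Phe / UUC Phe — synonymous.
Nonsynonymous differences: 0 → same protein.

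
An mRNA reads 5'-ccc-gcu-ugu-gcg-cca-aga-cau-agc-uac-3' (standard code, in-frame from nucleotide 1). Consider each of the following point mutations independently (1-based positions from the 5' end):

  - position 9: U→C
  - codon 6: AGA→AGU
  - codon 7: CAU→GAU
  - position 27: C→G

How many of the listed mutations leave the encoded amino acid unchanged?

Codon 3: UGU (Cys) → UGC (Cys) — synonymous.
Codon 6: AGA (Arg) → AGU (Ser) — missense.
Codon 7: CAU (His) → GAU (Asp) — missense.
Codon 9: UAC (Tyr) → UAG (Stop) — nonsense.
Synonymous: 1 of 4.

1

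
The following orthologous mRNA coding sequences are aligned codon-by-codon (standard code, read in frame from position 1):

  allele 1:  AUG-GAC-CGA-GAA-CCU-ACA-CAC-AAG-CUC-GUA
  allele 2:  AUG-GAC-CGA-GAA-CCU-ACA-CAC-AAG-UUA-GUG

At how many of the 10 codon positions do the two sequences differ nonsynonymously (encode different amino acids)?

Codon 1: AUG Met / AUG Met — identical.
Codon 2: GAC Asp / GAC Asp — identical.
Codon 3: CGA Arg / CGA Arg — identical.
Codon 4: GAA Glu / GAA Glu — identical.
Codon 5: CCU Pro / CCU Pro — identical.
Codon 6: ACA Thr / ACA Thr — identical.
Codon 7: CAC His / CAC His — identical.
Codon 8: AAG Lys / AAG Lys — identical.
Codon 9: CUC Leu / UUA Leu — synonymous.
Codon 10: GUA Val / GUG Val — synonymous.
Nonsynonymous differences: 0.

0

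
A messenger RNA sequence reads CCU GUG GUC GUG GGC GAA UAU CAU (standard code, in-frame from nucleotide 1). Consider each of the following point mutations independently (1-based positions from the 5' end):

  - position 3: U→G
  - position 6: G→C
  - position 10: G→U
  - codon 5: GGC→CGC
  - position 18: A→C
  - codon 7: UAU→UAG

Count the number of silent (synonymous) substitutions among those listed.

Codon 1: CCU (Pro) → CCG (Pro) — synonymous.
Codon 2: GUG (Val) → GUC (Val) — synonymous.
Codon 4: GUG (Val) → UUG (Leu) — missense.
Codon 5: GGC (Gly) → CGC (Arg) — missense.
Codon 6: GAA (Glu) → GAC (Asp) — missense.
Codon 7: UAU (Tyr) → UAG (Stop) — nonsense.
Synonymous: 2 of 6.

2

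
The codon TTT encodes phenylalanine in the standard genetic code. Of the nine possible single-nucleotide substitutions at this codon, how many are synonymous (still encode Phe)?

Position 1: none → 0 synonymous.
Position 2: none → 0 synonymous.
Position 3: TTC → 1 synonymous.
Total: 0 + 0 + 1 = 1.

1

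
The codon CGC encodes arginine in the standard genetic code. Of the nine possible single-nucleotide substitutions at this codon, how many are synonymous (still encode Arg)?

3

Position 1: none → 0 synonymous.
Position 2: none → 0 synonymous.
Position 3: CGU, CGA, CGG → 3 synonymous.
Total: 0 + 0 + 3 = 3.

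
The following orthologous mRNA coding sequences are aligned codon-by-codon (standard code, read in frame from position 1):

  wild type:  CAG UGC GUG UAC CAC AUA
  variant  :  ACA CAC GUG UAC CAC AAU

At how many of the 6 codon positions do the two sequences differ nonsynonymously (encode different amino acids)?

Codon 1: CAG Gln / ACA Thr — nonsynonymous.
Codon 2: UGC Cys / CAC His — nonsynonymous.
Codon 3: GUG Val / GUG Val — identical.
Codon 4: UAC Tyr / UAC Tyr — identical.
Codon 5: CAC His / CAC His — identical.
Codon 6: AUA Ile / AAU Asn — nonsynonymous.
Nonsynonymous differences: 3.

3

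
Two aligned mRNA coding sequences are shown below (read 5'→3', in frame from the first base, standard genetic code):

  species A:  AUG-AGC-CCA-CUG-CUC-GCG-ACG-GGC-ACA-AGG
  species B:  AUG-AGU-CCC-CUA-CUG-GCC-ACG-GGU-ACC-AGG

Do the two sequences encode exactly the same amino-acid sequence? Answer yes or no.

yes

Codon 1: AUG Met / AUG Met — identical.
Codon 2: AGC Ser / AGU Ser — synonymous.
Codon 3: CCA Pro / CCC Pro — synonymous.
Codon 4: CUG Leu / CUA Leu — synonymous.
Codon 5: CUC Leu / CUG Leu — synonymous.
Codon 6: GCG Ala / GCC Ala — synonymous.
Codon 7: ACG Thr / ACG Thr — identical.
Codon 8: GGC Gly / GGU Gly — synonymous.
Codon 9: ACA Thr / ACC Thr — synonymous.
Codon 10: AGG Arg / AGG Arg — identical.
Nonsynonymous differences: 0 → same protein.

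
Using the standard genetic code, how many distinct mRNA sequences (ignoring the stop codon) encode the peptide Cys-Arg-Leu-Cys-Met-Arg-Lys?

Cys: 2 codons.
Arg: 6 codons.
Leu: 6 codons.
Cys: 2 codons.
Met: 1 codon.
Arg: 6 codons.
Lys: 2 codons.
2 × 6 × 6 × 2 × 1 × 6 × 2 = 1728.

1728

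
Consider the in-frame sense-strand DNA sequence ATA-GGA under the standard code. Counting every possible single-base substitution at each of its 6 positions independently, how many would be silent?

Codon 1 (ATA, Ile): 2 synonymous substitutions.
Codon 2 (GGA, Gly): 3 synonymous substitutions.
Total: 2 + 3 = 5.

5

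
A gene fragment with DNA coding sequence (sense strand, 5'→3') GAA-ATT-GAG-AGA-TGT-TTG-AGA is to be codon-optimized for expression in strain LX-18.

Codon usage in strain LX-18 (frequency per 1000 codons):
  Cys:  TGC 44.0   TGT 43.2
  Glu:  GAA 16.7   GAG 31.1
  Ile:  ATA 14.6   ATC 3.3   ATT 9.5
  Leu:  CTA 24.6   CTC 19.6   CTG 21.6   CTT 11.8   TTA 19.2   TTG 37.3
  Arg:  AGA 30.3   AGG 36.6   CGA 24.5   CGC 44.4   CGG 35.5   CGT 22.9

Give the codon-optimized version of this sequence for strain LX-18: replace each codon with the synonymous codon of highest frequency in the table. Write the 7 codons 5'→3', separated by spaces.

GAG ATA GAG CGC TGC TTG CGC

Codon 1 (Glu): best is GAG at 31.1.
Codon 2 (Ile): best is ATA at 14.6.
Codon 3 (Glu): best is GAG at 31.1.
Codon 4 (Arg): best is CGC at 44.4.
Codon 5 (Cys): best is TGC at 44.0.
Codon 6 (Leu): best is TTG at 37.3.
Codon 7 (Arg): best is CGC at 44.4.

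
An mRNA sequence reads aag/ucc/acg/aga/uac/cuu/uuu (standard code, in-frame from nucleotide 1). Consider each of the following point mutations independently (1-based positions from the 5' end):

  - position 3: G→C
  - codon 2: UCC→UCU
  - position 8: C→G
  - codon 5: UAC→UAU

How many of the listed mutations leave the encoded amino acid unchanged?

Codon 1: AAG (Lys) → AAC (Asn) — missense.
Codon 2: UCC (Ser) → UCU (Ser) — synonymous.
Codon 3: ACG (Thr) → AGG (Arg) — missense.
Codon 5: UAC (Tyr) → UAU (Tyr) — synonymous.
Synonymous: 2 of 4.

2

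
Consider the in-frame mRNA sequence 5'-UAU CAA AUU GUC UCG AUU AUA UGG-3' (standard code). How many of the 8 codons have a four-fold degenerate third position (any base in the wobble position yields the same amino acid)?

2

Codon 1 UAU (Tyr): third position 2-fold.
Codon 2 CAA (Gln): third position 2-fold.
Codon 3 AUU (Ile): third position 3-fold.
Codon 4 GUC (Val): third position 4-fold.
Codon 5 UCG (Ser): third position 4-fold.
Codon 6 AUU (Ile): third position 3-fold.
Codon 7 AUA (Ile): third position 3-fold.
Codon 8 UGG (Trp): third position 1-fold.
Four-fold degenerate third positions: 2.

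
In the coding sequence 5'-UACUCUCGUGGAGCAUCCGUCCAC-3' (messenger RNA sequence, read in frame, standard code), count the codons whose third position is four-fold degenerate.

Codon 1 UAC (Tyr): third position 2-fold.
Codon 2 UCU (Ser): third position 4-fold.
Codon 3 CGU (Arg): third position 4-fold.
Codon 4 GGA (Gly): third position 4-fold.
Codon 5 GCA (Ala): third position 4-fold.
Codon 6 UCC (Ser): third position 4-fold.
Codon 7 GUC (Val): third position 4-fold.
Codon 8 CAC (His): third position 2-fold.
Four-fold degenerate third positions: 6.

6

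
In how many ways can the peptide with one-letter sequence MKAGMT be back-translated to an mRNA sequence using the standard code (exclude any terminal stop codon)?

Met: 1 codon.
Lys: 2 codons.
Ala: 4 codons.
Gly: 4 codons.
Met: 1 codon.
Thr: 4 codons.
1 × 2 × 4 × 4 × 1 × 4 = 128.

128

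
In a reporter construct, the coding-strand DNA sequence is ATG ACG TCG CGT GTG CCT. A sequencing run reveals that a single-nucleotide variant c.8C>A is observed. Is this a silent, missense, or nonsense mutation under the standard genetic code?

Position 8 falls in codon 3: TCG → Ser.
After the substitution the codon is TAG → Stop.
The new codon is a stop codon, so this is a nonsense mutation.

nonsense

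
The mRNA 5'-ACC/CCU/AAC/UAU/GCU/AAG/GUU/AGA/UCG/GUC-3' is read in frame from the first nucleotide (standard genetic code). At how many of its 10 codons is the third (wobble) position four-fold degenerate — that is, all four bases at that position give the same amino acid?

Codon 1 ACC (Thr): third position 4-fold.
Codon 2 CCU (Pro): third position 4-fold.
Codon 3 AAC (Asn): third position 2-fold.
Codon 4 UAU (Tyr): third position 2-fold.
Codon 5 GCU (Ala): third position 4-fold.
Codon 6 AAG (Lys): third position 2-fold.
Codon 7 GUU (Val): third position 4-fold.
Codon 8 AGA (Arg): third position 2-fold.
Codon 9 UCG (Ser): third position 4-fold.
Codon 10 GUC (Val): third position 4-fold.
Four-fold degenerate third positions: 6.

6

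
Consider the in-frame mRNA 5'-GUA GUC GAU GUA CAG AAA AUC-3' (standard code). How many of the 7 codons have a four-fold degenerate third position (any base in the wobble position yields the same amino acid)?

3

Codon 1 GUA (Val): third position 4-fold.
Codon 2 GUC (Val): third position 4-fold.
Codon 3 GAU (Asp): third position 2-fold.
Codon 4 GUA (Val): third position 4-fold.
Codon 5 CAG (Gln): third position 2-fold.
Codon 6 AAA (Lys): third position 2-fold.
Codon 7 AUC (Ile): third position 3-fold.
Four-fold degenerate third positions: 3.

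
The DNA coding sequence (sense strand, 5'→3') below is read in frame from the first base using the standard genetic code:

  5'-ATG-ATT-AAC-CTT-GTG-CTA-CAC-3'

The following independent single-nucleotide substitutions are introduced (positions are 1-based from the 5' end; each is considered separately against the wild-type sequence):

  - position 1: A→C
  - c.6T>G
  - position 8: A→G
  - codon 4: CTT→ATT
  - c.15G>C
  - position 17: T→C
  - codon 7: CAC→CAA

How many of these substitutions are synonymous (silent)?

1

Codon 1: ATG (Met) → CTG (Leu) — missense.
Codon 2: ATT (Ile) → ATG (Met) — missense.
Codon 3: AAC (Asn) → AGC (Ser) — missense.
Codon 4: CTT (Leu) → ATT (Ile) — missense.
Codon 5: GTG (Val) → GTC (Val) — synonymous.
Codon 6: CTA (Leu) → CCA (Pro) — missense.
Codon 7: CAC (His) → CAA (Gln) — missense.
Synonymous: 1 of 7.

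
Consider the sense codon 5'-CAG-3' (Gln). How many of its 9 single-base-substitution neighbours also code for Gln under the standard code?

Position 1: none → 0 synonymous.
Position 2: none → 0 synonymous.
Position 3: CAA → 1 synonymous.
Total: 0 + 0 + 1 = 1.

1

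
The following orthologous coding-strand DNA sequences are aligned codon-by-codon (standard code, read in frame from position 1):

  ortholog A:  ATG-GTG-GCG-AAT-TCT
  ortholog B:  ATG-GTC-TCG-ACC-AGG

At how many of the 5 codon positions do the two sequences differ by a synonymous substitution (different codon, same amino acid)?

Codon 1: ATG Met / ATG Met — identical.
Codon 2: GTG Val / GTC Val — synonymous.
Codon 3: GCG Ala / TCG Ser — nonsynonymous.
Codon 4: AAT Asn / ACC Thr — nonsynonymous.
Codon 5: TCT Ser / AGG Arg — nonsynonymous.
Synonymous differences: 1.

1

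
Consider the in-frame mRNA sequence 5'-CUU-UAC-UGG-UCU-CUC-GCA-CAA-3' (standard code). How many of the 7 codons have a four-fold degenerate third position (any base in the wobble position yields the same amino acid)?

4

Codon 1 CUU (Leu): third position 4-fold.
Codon 2 UAC (Tyr): third position 2-fold.
Codon 3 UGG (Trp): third position 1-fold.
Codon 4 UCU (Ser): third position 4-fold.
Codon 5 CUC (Leu): third position 4-fold.
Codon 6 GCA (Ala): third position 4-fold.
Codon 7 CAA (Gln): third position 2-fold.
Four-fold degenerate third positions: 4.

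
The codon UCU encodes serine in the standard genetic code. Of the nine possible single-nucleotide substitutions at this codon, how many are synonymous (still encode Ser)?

3

Position 1: none → 0 synonymous.
Position 2: none → 0 synonymous.
Position 3: UCC, UCA, UCG → 3 synonymous.
Total: 0 + 0 + 3 = 3.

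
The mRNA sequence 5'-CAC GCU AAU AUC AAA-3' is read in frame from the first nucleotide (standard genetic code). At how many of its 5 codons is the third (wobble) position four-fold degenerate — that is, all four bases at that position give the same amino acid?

1

Codon 1 CAC (His): third position 2-fold.
Codon 2 GCU (Ala): third position 4-fold.
Codon 3 AAU (Asn): third position 2-fold.
Codon 4 AUC (Ile): third position 3-fold.
Codon 5 AAA (Lys): third position 2-fold.
Four-fold degenerate third positions: 1.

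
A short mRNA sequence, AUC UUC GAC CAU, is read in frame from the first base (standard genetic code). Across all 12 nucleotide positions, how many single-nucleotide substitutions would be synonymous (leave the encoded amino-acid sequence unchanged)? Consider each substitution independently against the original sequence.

Codon 1 (AUC, Ile): 2 synonymous substitutions.
Codon 2 (UUC, Phe): 1 synonymous substitution.
Codon 3 (GAC, Asp): 1 synonymous substitution.
Codon 4 (CAU, His): 1 synonymous substitution.
Total: 2 + 1 + 1 + 1 = 5.

5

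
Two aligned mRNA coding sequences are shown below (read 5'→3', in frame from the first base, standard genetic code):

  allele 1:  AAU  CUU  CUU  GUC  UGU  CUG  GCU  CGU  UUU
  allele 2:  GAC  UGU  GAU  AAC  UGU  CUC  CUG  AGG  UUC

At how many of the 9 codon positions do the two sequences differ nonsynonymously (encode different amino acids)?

5

Codon 1: AAU Asn / GAC Asp — nonsynonymous.
Codon 2: CUU Leu / UGU Cys — nonsynonymous.
Codon 3: CUU Leu / GAU Asp — nonsynonymous.
Codon 4: GUC Val / AAC Asn — nonsynonymous.
Codon 5: UGU Cys / UGU Cys — identical.
Codon 6: CUG Leu / CUC Leu — synonymous.
Codon 7: GCU Ala / CUG Leu — nonsynonymous.
Codon 8: CGU Arg / AGG Arg — synonymous.
Codon 9: UUU Phe / UUC Phe — synonymous.
Nonsynonymous differences: 5.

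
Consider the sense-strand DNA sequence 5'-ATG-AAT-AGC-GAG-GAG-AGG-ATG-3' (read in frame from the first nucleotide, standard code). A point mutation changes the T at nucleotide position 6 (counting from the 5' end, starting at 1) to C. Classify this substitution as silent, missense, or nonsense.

Position 6 falls in codon 2: AAT → Asn.
After the substitution the codon is AAC → Asn.
Both encode Asn, so the change is synonymous.

silent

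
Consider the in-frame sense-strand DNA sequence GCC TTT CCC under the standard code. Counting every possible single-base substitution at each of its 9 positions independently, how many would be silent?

7

Codon 1 (GCC, Ala): 3 synonymous substitutions.
Codon 2 (TTT, Phe): 1 synonymous substitution.
Codon 3 (CCC, Pro): 3 synonymous substitutions.
Total: 3 + 1 + 3 = 7.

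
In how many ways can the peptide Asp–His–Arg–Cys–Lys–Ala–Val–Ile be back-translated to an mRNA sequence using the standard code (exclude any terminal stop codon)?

Asp: 2 codons.
His: 2 codons.
Arg: 6 codons.
Cys: 2 codons.
Lys: 2 codons.
Ala: 4 codons.
Val: 4 codons.
Ile: 3 codons.
2 × 2 × 6 × 2 × 2 × 4 × 4 × 3 = 4608.

4608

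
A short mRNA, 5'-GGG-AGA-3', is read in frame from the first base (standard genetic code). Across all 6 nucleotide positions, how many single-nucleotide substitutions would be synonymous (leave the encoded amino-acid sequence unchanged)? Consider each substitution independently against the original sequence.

5

Codon 1 (GGG, Gly): 3 synonymous substitutions.
Codon 2 (AGA, Arg): 2 synonymous substitutions.
Total: 3 + 2 = 5.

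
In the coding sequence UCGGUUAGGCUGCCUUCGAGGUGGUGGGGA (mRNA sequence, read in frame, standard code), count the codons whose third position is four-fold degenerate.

Codon 1 UCG (Ser): third position 4-fold.
Codon 2 GUU (Val): third position 4-fold.
Codon 3 AGG (Arg): third position 2-fold.
Codon 4 CUG (Leu): third position 4-fold.
Codon 5 CCU (Pro): third position 4-fold.
Codon 6 UCG (Ser): third position 4-fold.
Codon 7 AGG (Arg): third position 2-fold.
Codon 8 UGG (Trp): third position 1-fold.
Codon 9 UGG (Trp): third position 1-fold.
Codon 10 GGA (Gly): third position 4-fold.
Four-fold degenerate third positions: 6.

6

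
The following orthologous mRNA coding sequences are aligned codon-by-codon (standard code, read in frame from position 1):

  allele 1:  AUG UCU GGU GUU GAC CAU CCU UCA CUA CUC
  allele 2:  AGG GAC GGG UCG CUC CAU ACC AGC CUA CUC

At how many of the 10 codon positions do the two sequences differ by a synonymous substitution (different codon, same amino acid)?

2

Codon 1: AUG Met / AGG Arg — nonsynonymous.
Codon 2: UCU Ser / GAC Asp — nonsynonymous.
Codon 3: GGU Gly / GGG Gly — synonymous.
Codon 4: GUU Val / UCG Ser — nonsynonymous.
Codon 5: GAC Asp / CUC Leu — nonsynonymous.
Codon 6: CAU His / CAU His — identical.
Codon 7: CCU Pro / ACC Thr — nonsynonymous.
Codon 8: UCA Ser / AGC Ser — synonymous.
Codon 9: CUA Leu / CUA Leu — identical.
Codon 10: CUC Leu / CUC Leu — identical.
Synonymous differences: 2.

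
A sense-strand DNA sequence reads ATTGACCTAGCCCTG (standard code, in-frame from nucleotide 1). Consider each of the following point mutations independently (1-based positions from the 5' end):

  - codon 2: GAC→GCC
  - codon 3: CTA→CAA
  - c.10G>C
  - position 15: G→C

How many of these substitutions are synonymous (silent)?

Codon 2: GAC (Asp) → GCC (Ala) — missense.
Codon 3: CTA (Leu) → CAA (Gln) — missense.
Codon 4: GCC (Ala) → CCC (Pro) — missense.
Codon 5: CTG (Leu) → CTC (Leu) — synonymous.
Synonymous: 1 of 4.

1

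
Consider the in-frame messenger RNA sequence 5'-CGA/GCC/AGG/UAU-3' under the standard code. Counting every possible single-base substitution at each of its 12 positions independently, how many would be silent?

Codon 1 (CGA, Arg): 4 synonymous substitutions.
Codon 2 (GCC, Ala): 3 synonymous substitutions.
Codon 3 (AGG, Arg): 2 synonymous substitutions.
Codon 4 (UAU, Tyr): 1 synonymous substitution.
Total: 4 + 3 + 2 + 1 = 10.

10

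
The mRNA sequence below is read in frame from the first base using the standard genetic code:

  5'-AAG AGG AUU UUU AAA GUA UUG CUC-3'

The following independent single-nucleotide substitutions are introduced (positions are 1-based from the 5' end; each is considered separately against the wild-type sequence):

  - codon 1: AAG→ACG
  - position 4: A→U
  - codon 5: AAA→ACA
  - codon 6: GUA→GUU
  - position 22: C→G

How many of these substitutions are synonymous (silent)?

1

Codon 1: AAG (Lys) → ACG (Thr) — missense.
Codon 2: AGG (Arg) → UGG (Trp) — missense.
Codon 5: AAA (Lys) → ACA (Thr) — missense.
Codon 6: GUA (Val) → GUU (Val) — synonymous.
Codon 8: CUC (Leu) → GUC (Val) — missense.
Synonymous: 1 of 5.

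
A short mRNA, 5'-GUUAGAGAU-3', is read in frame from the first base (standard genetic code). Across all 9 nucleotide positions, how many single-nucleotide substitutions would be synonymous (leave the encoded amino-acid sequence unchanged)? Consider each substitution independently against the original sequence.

6

Codon 1 (GUU, Val): 3 synonymous substitutions.
Codon 2 (AGA, Arg): 2 synonymous substitutions.
Codon 3 (GAU, Asp): 1 synonymous substitution.
Total: 3 + 2 + 1 = 6.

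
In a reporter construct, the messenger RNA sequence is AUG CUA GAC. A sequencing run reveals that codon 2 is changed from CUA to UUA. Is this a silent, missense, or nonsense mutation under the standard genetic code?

Position 4 falls in codon 2: CUA → Leu.
After the substitution the codon is UUA → Leu.
Both encode Leu, so the change is synonymous.

silent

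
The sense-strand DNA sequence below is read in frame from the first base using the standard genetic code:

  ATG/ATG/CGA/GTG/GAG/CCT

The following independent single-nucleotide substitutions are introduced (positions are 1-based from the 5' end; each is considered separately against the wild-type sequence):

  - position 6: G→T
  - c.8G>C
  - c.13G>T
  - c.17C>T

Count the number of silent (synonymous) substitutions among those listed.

0

Codon 2: ATG (Met) → ATT (Ile) — missense.
Codon 3: CGA (Arg) → CCA (Pro) — missense.
Codon 5: GAG (Glu) → TAG (Stop) — nonsense.
Codon 6: CCT (Pro) → CTT (Leu) — missense.
Synonymous: 0 of 4.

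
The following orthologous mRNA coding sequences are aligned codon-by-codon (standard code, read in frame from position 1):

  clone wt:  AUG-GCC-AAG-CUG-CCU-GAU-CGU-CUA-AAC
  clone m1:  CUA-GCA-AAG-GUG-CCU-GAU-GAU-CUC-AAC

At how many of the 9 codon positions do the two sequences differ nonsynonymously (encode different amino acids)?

Codon 1: AUG Met / CUA Leu — nonsynonymous.
Codon 2: GCC Ala / GCA Ala — synonymous.
Codon 3: AAG Lys / AAG Lys — identical.
Codon 4: CUG Leu / GUG Val — nonsynonymous.
Codon 5: CCU Pro / CCU Pro — identical.
Codon 6: GAU Asp / GAU Asp — identical.
Codon 7: CGU Arg / GAU Asp — nonsynonymous.
Codon 8: CUA Leu / CUC Leu — synonymous.
Codon 9: AAC Asn / AAC Asn — identical.
Nonsynonymous differences: 3.

3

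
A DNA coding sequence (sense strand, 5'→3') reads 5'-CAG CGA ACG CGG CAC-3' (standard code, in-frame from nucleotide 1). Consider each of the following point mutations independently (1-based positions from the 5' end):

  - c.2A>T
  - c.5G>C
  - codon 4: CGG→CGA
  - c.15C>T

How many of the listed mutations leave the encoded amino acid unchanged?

2

Codon 1: CAG (Gln) → CTG (Leu) — missense.
Codon 2: CGA (Arg) → CCA (Pro) — missense.
Codon 4: CGG (Arg) → CGA (Arg) — synonymous.
Codon 5: CAC (His) → CAT (His) — synonymous.
Synonymous: 2 of 4.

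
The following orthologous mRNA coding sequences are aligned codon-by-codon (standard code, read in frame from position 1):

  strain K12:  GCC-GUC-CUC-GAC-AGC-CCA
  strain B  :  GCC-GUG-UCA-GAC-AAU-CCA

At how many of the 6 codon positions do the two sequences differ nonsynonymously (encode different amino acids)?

Codon 1: GCC Ala / GCC Ala — identical.
Codon 2: GUC Val / GUG Val — synonymous.
Codon 3: CUC Leu / UCA Ser — nonsynonymous.
Codon 4: GAC Asp / GAC Asp — identical.
Codon 5: AGC Ser / AAU Asn — nonsynonymous.
Codon 6: CCA Pro / CCA Pro — identical.
Nonsynonymous differences: 2.

2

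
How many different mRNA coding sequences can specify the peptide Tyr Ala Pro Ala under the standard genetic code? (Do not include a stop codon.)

Tyr: 2 codons.
Ala: 4 codons.
Pro: 4 codons.
Ala: 4 codons.
2 × 4 × 4 × 4 = 128.

128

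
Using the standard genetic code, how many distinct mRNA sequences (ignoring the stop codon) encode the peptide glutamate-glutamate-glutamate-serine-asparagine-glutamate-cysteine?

384

Glu: 2 codons.
Glu: 2 codons.
Glu: 2 codons.
Ser: 6 codons.
Asn: 2 codons.
Glu: 2 codons.
Cys: 2 codons.
2 × 2 × 2 × 6 × 2 × 2 × 2 = 384.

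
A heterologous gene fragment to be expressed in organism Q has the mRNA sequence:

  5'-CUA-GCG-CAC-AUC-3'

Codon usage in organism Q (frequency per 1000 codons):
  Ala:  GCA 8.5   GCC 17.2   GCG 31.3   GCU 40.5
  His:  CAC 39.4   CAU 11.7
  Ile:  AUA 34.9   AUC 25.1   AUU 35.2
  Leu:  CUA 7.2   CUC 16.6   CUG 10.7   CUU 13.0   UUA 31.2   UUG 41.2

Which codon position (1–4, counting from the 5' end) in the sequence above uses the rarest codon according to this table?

Codon 1 CUA (Leu): 7.2 per 1000.
Codon 2 GCG (Ala): 31.3 per 1000.
Codon 3 CAC (His): 39.4 per 1000.
Codon 4 AUC (Ile): 25.1 per 1000.
Lowest frequency is 7.2 at codon 1.

1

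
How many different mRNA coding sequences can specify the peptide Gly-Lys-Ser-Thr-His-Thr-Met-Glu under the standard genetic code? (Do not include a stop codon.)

Gly: 4 codons.
Lys: 2 codons.
Ser: 6 codons.
Thr: 4 codons.
His: 2 codons.
Thr: 4 codons.
Met: 1 codon.
Glu: 2 codons.
4 × 2 × 6 × 4 × 2 × 4 × 1 × 2 = 3072.

3072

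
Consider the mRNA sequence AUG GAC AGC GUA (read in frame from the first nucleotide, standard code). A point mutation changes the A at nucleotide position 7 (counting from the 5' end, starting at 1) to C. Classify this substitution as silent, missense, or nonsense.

missense

Position 7 falls in codon 3: AGC → Ser.
After the substitution the codon is CGC → Arg.
Ser ≠ Arg, so this is a missense mutation.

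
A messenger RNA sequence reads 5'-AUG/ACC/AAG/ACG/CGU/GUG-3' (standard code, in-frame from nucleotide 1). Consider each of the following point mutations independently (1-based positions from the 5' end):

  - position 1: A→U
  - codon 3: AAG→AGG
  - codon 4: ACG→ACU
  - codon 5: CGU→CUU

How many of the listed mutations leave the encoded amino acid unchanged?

Codon 1: AUG (Met) → UUG (Leu) — missense.
Codon 3: AAG (Lys) → AGG (Arg) — missense.
Codon 4: ACG (Thr) → ACU (Thr) — synonymous.
Codon 5: CGU (Arg) → CUU (Leu) — missense.
Synonymous: 1 of 4.

1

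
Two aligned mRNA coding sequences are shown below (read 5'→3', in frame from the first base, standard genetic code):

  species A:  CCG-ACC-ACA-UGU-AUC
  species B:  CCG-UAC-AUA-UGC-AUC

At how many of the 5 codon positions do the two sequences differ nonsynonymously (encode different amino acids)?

Codon 1: CCG Pro / CCG Pro — identical.
Codon 2: ACC Thr / UAC Tyr — nonsynonymous.
Codon 3: ACA Thr / AUA Ile — nonsynonymous.
Codon 4: UGU Cys / UGC Cys — synonymous.
Codon 5: AUC Ile / AUC Ile — identical.
Nonsynonymous differences: 2.

2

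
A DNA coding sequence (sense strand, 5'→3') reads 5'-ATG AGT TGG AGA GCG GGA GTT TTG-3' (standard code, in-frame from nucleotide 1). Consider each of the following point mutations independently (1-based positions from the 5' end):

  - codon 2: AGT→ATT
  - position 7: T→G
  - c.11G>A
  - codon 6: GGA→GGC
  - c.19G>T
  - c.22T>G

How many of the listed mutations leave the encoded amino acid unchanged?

1

Codon 2: AGT (Ser) → ATT (Ile) — missense.
Codon 3: TGG (Trp) → GGG (Gly) — missense.
Codon 4: AGA (Arg) → AAA (Lys) — missense.
Codon 6: GGA (Gly) → GGC (Gly) — synonymous.
Codon 7: GTT (Val) → TTT (Phe) — missense.
Codon 8: TTG (Leu) → GTG (Val) — missense.
Synonymous: 1 of 6.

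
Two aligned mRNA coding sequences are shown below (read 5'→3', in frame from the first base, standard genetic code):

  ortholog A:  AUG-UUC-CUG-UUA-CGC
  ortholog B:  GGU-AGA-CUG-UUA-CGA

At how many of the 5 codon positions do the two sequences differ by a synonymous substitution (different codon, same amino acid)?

Codon 1: AUG Met / GGU Gly — nonsynonymous.
Codon 2: UUC Phe / AGA Arg — nonsynonymous.
Codon 3: CUG Leu / CUG Leu — identical.
Codon 4: UUA Leu / UUA Leu — identical.
Codon 5: CGC Arg / CGA Arg — synonymous.
Synonymous differences: 1.

1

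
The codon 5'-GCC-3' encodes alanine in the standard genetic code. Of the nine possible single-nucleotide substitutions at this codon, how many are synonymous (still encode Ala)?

3

Position 1: none → 0 synonymous.
Position 2: none → 0 synonymous.
Position 3: GCU, GCA, GCG → 3 synonymous.
Total: 0 + 0 + 3 = 3.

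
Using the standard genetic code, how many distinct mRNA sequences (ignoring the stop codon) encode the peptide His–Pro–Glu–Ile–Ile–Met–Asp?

288

His: 2 codons.
Pro: 4 codons.
Glu: 2 codons.
Ile: 3 codons.
Ile: 3 codons.
Met: 1 codon.
Asp: 2 codons.
2 × 4 × 2 × 3 × 3 × 1 × 2 = 288.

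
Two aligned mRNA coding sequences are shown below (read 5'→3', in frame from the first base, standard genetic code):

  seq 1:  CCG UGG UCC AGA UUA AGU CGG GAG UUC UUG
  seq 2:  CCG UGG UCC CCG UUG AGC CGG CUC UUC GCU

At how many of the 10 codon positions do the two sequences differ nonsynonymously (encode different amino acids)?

3

Codon 1: CCG Pro / CCG Pro — identical.
Codon 2: UGG Trp / UGG Trp — identical.
Codon 3: UCC Ser / UCC Ser — identical.
Codon 4: AGA Arg / CCG Pro — nonsynonymous.
Codon 5: UUA Leu / UUG Leu — synonymous.
Codon 6: AGU Ser / AGC Ser — synonymous.
Codon 7: CGG Arg / CGG Arg — identical.
Codon 8: GAG Glu / CUC Leu — nonsynonymous.
Codon 9: UUC Phe / UUC Phe — identical.
Codon 10: UUG Leu / GCU Ala — nonsynonymous.
Nonsynonymous differences: 3.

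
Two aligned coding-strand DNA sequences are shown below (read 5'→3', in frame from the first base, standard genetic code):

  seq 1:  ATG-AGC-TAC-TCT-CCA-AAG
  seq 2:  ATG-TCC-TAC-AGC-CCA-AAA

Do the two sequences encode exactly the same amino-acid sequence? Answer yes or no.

Codon 1: ATG Met / ATG Met — identical.
Codon 2: AGC Ser / TCC Ser — synonymous.
Codon 3: TAC Tyr / TAC Tyr — identical.
Codon 4: TCT Ser / AGC Ser — synonymous.
Codon 5: CCA Pro / CCA Pro — identical.
Codon 6: AAG Lys / AAA Lys — synonymous.
Nonsynonymous differences: 0 → same protein.

yes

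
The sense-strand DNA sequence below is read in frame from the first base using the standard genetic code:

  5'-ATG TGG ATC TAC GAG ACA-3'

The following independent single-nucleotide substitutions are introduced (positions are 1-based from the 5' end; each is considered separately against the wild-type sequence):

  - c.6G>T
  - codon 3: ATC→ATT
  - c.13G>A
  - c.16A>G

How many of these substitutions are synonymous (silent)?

Codon 2: TGG (Trp) → TGT (Cys) — missense.
Codon 3: ATC (Ile) → ATT (Ile) — synonymous.
Codon 5: GAG (Glu) → AAG (Lys) — missense.
Codon 6: ACA (Thr) → GCA (Ala) — missense.
Synonymous: 1 of 4.

1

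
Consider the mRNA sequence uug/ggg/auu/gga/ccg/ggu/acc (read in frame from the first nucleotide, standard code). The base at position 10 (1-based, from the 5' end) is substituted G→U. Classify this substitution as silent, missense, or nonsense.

nonsense

Position 10 falls in codon 4: GGA → Gly.
After the substitution the codon is UGA → Stop.
The new codon is a stop codon, so this is a nonsense mutation.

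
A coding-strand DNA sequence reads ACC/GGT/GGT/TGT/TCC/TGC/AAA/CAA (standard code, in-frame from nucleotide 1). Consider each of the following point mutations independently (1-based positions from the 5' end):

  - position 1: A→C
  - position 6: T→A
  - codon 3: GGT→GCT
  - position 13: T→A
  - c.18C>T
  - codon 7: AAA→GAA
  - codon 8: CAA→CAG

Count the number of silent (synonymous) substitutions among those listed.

3

Codon 1: ACC (Thr) → CCC (Pro) — missense.
Codon 2: GGT (Gly) → GGA (Gly) — synonymous.
Codon 3: GGT (Gly) → GCT (Ala) — missense.
Codon 5: TCC (Ser) → ACC (Thr) — missense.
Codon 6: TGC (Cys) → TGT (Cys) — synonymous.
Codon 7: AAA (Lys) → GAA (Glu) — missense.
Codon 8: CAA (Gln) → CAG (Gln) — synonymous.
Synonymous: 3 of 7.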